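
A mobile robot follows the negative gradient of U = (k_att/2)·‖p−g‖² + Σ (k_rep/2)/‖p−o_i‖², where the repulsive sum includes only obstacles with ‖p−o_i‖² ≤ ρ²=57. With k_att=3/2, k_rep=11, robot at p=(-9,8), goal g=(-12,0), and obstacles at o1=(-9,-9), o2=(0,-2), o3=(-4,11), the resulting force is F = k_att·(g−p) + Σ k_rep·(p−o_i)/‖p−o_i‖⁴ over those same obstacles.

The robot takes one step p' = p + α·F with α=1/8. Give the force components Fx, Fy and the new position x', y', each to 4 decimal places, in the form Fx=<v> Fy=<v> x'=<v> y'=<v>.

Fx=-4.5476 Fy=-12.0285 x'=-9.5684 y'=6.4964

F_att = 3/2·(g−p) = 3/2·(-3,-8) = (-4.5000,-12.0000)
o1: d²=289 > ρ²=57 → inactive
o2: d²=181 > ρ²=57 → inactive
o3: d²=34 ≤ ρ²=57; F_rep = 11·(-5,-3)/34² = (-0.0476,-0.0285)
F = F_att + ΣF_rep = (-4.5476,-12.0285)
p' = p + 1/8·F = (-9.5684,6.4964)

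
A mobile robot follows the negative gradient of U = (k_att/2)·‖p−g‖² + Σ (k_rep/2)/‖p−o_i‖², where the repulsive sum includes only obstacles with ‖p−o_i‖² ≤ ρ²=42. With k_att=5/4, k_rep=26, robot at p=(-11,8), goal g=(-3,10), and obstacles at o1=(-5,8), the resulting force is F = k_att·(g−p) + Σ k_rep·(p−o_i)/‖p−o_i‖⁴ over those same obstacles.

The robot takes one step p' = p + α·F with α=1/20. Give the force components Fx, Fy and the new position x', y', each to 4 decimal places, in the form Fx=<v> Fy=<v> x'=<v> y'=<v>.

Fx=9.8796 Fy=2.5000 x'=-10.5060 y'=8.1250

F_att = 5/4·(g−p) = 5/4·(8,2) = (10.0000,2.5000)
o1: d²=36 ≤ ρ²=42; F_rep = 26·(-6,0)/36² = (-0.1204,0.0000)
F = F_att + ΣF_rep = (9.8796,2.5000)
p' = p + 1/20·F = (-10.5060,8.1250)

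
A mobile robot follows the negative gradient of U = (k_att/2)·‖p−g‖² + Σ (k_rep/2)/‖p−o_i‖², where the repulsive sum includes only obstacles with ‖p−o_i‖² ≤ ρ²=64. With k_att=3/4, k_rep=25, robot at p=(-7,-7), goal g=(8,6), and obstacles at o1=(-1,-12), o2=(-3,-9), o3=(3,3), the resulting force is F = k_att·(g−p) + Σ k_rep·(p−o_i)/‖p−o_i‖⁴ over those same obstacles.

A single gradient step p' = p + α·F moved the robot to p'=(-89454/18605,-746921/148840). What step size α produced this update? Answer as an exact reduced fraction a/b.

α = 1/5

F_att = 3/4·(g−p) = 3/4·(15,13) = (11.2500,9.7500)
o1: d²=61 ≤ ρ²=64; F_rep = 25·(-6,5)/61² = (-0.0403,0.0336)
o2: d²=20 ≤ ρ²=64; F_rep = 25·(-4,2)/20² = (-0.2500,0.1250)
o3: d²=200 > ρ²=64 → inactive
F = F_att + ΣF_rep = (10.9597,9.9086)
Δp = p'−p = (2.1919,1.9817); α = Δx/Fx = (40781/18605) / (40781/3721) = 1/5
check: Δy/Fy = (294959/148840) / (294959/29768) = 1/5 ✓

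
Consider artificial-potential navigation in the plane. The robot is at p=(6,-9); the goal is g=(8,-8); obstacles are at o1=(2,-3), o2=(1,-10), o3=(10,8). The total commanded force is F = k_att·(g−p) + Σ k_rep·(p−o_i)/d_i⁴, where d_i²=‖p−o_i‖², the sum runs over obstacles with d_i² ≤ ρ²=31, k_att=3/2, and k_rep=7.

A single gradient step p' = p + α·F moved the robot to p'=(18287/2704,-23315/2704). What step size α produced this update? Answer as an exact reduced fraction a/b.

α = 1/4

F_att = 3/2·(g−p) = 3/2·(2,1) = (3.0000,1.5000)
o1: d²=52 > ρ²=31 → inactive
o2: d²=26 ≤ ρ²=31; F_rep = 7·(5,1)/26² = (0.0518,0.0104)
o3: d²=305 > ρ²=31 → inactive
F = F_att + ΣF_rep = (3.0518,1.5104)
Δp = p'−p = (0.7629,0.3776); α = Δx/Fx = (2063/2704) / (2063/676) = 1/4
check: Δy/Fy = (1021/2704) / (1021/676) = 1/4 ✓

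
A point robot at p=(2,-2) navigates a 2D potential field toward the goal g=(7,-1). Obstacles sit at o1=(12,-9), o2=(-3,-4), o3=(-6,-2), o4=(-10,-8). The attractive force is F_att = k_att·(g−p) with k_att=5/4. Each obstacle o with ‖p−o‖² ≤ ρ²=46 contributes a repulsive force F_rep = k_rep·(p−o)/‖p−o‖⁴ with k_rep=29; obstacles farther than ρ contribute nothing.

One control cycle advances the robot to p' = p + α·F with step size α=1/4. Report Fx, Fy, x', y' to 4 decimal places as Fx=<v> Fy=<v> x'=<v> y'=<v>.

Fx=6.4224 Fy=1.3190 x'=3.6056 y'=-1.6703

F_att = 5/4·(g−p) = 5/4·(5,1) = (6.2500,1.2500)
o1: d²=149 > ρ²=46 → inactive
o2: d²=29 ≤ ρ²=46; F_rep = 29·(5,2)/29² = (0.1724,0.0690)
o3: d²=64 > ρ²=46 → inactive
o4: d²=180 > ρ²=46 → inactive
F = F_att + ΣF_rep = (6.4224,1.3190)
p' = p + 1/4·F = (3.6056,-1.6703)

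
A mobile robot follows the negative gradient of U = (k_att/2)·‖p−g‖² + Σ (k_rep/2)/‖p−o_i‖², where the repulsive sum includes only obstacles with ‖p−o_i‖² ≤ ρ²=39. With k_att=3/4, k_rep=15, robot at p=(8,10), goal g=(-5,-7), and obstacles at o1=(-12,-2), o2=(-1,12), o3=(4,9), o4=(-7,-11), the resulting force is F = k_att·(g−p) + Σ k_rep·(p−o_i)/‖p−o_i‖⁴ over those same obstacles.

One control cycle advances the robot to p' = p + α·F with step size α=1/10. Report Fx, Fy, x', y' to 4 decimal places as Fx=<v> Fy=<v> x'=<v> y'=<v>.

F_att = 3/4·(g−p) = 3/4·(-13,-17) = (-9.7500,-12.7500)
o1: d²=544 > ρ²=39 → inactive
o2: d²=85 > ρ²=39 → inactive
o3: d²=17 ≤ ρ²=39; F_rep = 15·(4,1)/17² = (0.2076,0.0519)
o4: d²=666 > ρ²=39 → inactive
F = F_att + ΣF_rep = (-9.5424,-12.6981)
p' = p + 1/10·F = (7.0458,8.7302)

Fx=-9.5424 Fy=-12.6981 x'=7.0458 y'=8.7302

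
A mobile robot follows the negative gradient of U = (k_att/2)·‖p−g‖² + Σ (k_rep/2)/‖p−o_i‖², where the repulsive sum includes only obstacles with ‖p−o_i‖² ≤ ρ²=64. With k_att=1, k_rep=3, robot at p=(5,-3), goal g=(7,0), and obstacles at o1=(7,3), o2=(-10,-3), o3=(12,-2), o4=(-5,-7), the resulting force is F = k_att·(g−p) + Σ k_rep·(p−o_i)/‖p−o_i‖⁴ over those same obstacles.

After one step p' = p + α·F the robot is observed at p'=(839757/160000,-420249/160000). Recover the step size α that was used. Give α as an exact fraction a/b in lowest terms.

α = 1/8

F_att = 1·(g−p) = 1·(2,3) = (2.0000,3.0000)
o1: d²=40 ≤ ρ²=64; F_rep = 3·(-2,-6)/40² = (-0.0037,-0.0112)
o2: d²=225 > ρ²=64 → inactive
o3: d²=50 ≤ ρ²=64; F_rep = 3·(-7,-1)/50² = (-0.0084,-0.0012)
o4: d²=116 > ρ²=64 → inactive
F = F_att + ΣF_rep = (1.9878,2.9876)
Δp = p'−p = (0.2485,0.3734); α = Δx/Fx = (39757/160000) / (39757/20000) = 1/8
check: Δy/Fy = (59751/160000) / (59751/20000) = 1/8 ✓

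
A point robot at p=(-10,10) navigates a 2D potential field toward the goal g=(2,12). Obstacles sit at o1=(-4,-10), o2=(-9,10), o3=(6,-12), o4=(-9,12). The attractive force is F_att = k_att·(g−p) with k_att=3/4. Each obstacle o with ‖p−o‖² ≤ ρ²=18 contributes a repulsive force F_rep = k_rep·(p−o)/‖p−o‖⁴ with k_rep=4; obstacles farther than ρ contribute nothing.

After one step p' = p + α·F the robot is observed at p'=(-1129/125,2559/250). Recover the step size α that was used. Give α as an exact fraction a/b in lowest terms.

α = 1/5

F_att = 3/4·(g−p) = 3/4·(12,2) = (9.0000,1.5000)
o1: d²=436 > ρ²=18 → inactive
o2: d²=1 ≤ ρ²=18; F_rep = 4·(-1,0)/1² = (-4.0000,0.0000)
o3: d²=740 > ρ²=18 → inactive
o4: d²=5 ≤ ρ²=18; F_rep = 4·(-1,-2)/5² = (-0.1600,-0.3200)
F = F_att + ΣF_rep = (4.8400,1.1800)
Δp = p'−p = (0.9680,0.2360); α = Δx/Fx = (121/125) / (121/25) = 1/5
check: Δy/Fy = (59/250) / (59/50) = 1/5 ✓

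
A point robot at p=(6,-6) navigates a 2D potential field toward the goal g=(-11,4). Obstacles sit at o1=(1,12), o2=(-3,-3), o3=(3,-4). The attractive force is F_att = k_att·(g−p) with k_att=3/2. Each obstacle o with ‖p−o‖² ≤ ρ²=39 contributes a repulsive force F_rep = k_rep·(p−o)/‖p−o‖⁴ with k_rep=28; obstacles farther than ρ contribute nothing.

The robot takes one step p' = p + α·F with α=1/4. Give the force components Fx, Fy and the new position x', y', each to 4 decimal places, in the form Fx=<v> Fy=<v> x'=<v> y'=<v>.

F_att = 3/2·(g−p) = 3/2·(-17,10) = (-25.5000,15.0000)
o1: d²=349 > ρ²=39 → inactive
o2: d²=90 > ρ²=39 → inactive
o3: d²=13 ≤ ρ²=39; F_rep = 28·(3,-2)/13² = (0.4970,-0.3314)
F = F_att + ΣF_rep = (-25.0030,14.6686)
p' = p + 1/4·F = (-0.2507,-2.3328)

Fx=-25.0030 Fy=14.6686 x'=-0.2507 y'=-2.3328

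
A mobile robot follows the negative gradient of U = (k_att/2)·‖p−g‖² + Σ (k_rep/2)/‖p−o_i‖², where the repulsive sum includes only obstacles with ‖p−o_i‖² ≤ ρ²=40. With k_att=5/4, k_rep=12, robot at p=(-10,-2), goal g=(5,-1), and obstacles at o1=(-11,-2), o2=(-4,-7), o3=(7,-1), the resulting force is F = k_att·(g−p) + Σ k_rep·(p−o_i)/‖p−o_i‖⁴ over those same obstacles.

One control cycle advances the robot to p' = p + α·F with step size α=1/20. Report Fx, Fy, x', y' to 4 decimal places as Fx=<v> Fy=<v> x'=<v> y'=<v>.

F_att = 5/4·(g−p) = 5/4·(15,1) = (18.7500,1.2500)
o1: d²=1 ≤ ρ²=40; F_rep = 12·(1,0)/1² = (12.0000,0.0000)
o2: d²=61 > ρ²=40 → inactive
o3: d²=290 > ρ²=40 → inactive
F = F_att + ΣF_rep = (30.7500,1.2500)
p' = p + 1/20·F = (-8.4625,-1.9375)

Fx=30.7500 Fy=1.2500 x'=-8.4625 y'=-1.9375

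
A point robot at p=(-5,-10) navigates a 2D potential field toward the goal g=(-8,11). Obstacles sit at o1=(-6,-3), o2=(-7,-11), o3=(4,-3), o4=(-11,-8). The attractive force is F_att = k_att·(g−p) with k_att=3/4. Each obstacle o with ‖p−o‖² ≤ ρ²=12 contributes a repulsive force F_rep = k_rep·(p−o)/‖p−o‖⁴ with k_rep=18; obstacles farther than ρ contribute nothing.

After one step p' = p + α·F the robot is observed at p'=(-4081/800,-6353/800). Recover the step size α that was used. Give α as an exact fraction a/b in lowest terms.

F_att = 3/4·(g−p) = 3/4·(-3,21) = (-2.2500,15.7500)
o1: d²=50 > ρ²=12 → inactive
o2: d²=5 ≤ ρ²=12; F_rep = 18·(2,1)/5² = (1.4400,0.7200)
o3: d²=130 > ρ²=12 → inactive
o4: d²=40 > ρ²=12 → inactive
F = F_att + ΣF_rep = (-0.8100,16.4700)
Δp = p'−p = (-0.1013,2.0587); α = Δx/Fx = (-81/800) / (-81/100) = 1/8
check: Δy/Fy = (1647/800) / (1647/100) = 1/8 ✓

α = 1/8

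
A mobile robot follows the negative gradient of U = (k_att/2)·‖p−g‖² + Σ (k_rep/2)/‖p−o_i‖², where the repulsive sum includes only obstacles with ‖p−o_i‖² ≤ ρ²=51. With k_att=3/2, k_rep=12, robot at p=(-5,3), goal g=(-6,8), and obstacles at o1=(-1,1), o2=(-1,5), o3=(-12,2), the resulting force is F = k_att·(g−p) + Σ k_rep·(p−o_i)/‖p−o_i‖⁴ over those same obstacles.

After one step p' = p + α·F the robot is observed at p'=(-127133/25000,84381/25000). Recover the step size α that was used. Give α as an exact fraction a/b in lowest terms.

F_att = 3/2·(g−p) = 3/2·(-1,5) = (-1.5000,7.5000)
o1: d²=20 ≤ ρ²=51; F_rep = 12·(-4,2)/20² = (-0.1200,0.0600)
o2: d²=20 ≤ ρ²=51; F_rep = 12·(-4,-2)/20² = (-0.1200,-0.0600)
o3: d²=50 ≤ ρ²=51; F_rep = 12·(7,1)/50² = (0.0336,0.0048)
F = F_att + ΣF_rep = (-1.7064,7.5048)
Δp = p'−p = (-0.0853,0.3752); α = Δx/Fx = (-2133/25000) / (-2133/1250) = 1/20
check: Δy/Fy = (9381/25000) / (9381/1250) = 1/20 ✓

α = 1/20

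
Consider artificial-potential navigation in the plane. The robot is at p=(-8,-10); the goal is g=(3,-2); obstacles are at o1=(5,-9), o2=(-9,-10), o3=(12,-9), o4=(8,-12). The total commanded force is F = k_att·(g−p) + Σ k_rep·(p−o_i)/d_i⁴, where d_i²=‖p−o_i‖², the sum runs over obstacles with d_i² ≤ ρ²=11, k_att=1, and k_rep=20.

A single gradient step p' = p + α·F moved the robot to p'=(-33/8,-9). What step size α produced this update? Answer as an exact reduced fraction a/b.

F_att = 1·(g−p) = 1·(11,8) = (11.0000,8.0000)
o1: d²=170 > ρ²=11 → inactive
o2: d²=1 ≤ ρ²=11; F_rep = 20·(1,0)/1² = (20.0000,0.0000)
o3: d²=401 > ρ²=11 → inactive
o4: d²=260 > ρ²=11 → inactive
F = F_att + ΣF_rep = (31.0000,8.0000)
Δp = p'−p = (3.8750,1.0000); α = Δx/Fx = (31/8) / (31) = 1/8
check: Δy/Fy = (1) / (8) = 1/8 ✓

α = 1/8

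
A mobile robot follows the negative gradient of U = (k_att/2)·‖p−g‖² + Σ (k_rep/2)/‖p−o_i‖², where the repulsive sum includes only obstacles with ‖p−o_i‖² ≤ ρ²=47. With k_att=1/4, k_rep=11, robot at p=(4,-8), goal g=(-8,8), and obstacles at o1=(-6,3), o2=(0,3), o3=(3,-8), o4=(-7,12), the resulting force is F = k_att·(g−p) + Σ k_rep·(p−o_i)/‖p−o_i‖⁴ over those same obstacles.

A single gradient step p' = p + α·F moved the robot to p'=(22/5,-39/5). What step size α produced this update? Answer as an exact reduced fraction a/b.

F_att = 1/4·(g−p) = 1/4·(-12,16) = (-3.0000,4.0000)
o1: d²=221 > ρ²=47 → inactive
o2: d²=137 > ρ²=47 → inactive
o3: d²=1 ≤ ρ²=47; F_rep = 11·(1,0)/1² = (11.0000,0.0000)
o4: d²=521 > ρ²=47 → inactive
F = F_att + ΣF_rep = (8.0000,4.0000)
Δp = p'−p = (0.4000,0.2000); α = Δx/Fx = (2/5) / (8) = 1/20
check: Δy/Fy = (1/5) / (4) = 1/20 ✓

α = 1/20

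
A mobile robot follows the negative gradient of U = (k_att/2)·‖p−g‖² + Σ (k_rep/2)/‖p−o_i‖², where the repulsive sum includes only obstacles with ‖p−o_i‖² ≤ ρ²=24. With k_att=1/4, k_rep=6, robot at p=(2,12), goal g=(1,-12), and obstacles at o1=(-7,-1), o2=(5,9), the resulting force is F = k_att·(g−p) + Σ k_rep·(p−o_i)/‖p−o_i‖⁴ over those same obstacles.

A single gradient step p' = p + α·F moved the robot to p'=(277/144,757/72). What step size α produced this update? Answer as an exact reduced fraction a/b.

α = 1/4

F_att = 1/4·(g−p) = 1/4·(-1,-24) = (-0.2500,-6.0000)
o1: d²=250 > ρ²=24 → inactive
o2: d²=18 ≤ ρ²=24; F_rep = 6·(-3,3)/18² = (-0.0556,0.0556)
F = F_att + ΣF_rep = (-0.3056,-5.9444)
Δp = p'−p = (-0.0764,-1.4861); α = Δx/Fx = (-11/144) / (-11/36) = 1/4
check: Δy/Fy = (-107/72) / (-107/18) = 1/4 ✓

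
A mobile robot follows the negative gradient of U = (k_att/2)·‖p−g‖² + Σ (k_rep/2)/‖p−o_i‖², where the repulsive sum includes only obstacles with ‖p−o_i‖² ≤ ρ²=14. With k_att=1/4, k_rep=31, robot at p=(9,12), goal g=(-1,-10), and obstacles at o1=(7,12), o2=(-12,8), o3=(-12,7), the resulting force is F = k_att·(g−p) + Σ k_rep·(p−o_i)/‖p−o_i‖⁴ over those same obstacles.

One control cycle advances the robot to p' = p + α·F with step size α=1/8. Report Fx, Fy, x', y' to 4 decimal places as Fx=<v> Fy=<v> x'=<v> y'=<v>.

Fx=1.3750 Fy=-5.5000 x'=9.1719 y'=11.3125

F_att = 1/4·(g−p) = 1/4·(-10,-22) = (-2.5000,-5.5000)
o1: d²=4 ≤ ρ²=14; F_rep = 31·(2,0)/4² = (3.8750,0.0000)
o2: d²=457 > ρ²=14 → inactive
o3: d²=466 > ρ²=14 → inactive
F = F_att + ΣF_rep = (1.3750,-5.5000)
p' = p + 1/8·F = (9.1719,11.3125)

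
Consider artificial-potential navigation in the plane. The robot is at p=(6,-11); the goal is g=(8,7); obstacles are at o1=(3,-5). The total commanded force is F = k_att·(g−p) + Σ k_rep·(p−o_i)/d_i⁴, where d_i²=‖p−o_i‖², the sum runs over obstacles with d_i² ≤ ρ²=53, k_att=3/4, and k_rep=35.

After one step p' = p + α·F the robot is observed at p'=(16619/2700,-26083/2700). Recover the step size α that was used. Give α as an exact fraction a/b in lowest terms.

α = 1/10

F_att = 3/4·(g−p) = 3/4·(2,18) = (1.5000,13.5000)
o1: d²=45 ≤ ρ²=53; F_rep = 35·(3,-6)/45² = (0.0519,-0.1037)
F = F_att + ΣF_rep = (1.5519,13.3963)
Δp = p'−p = (0.1552,1.3396); α = Δx/Fx = (419/2700) / (419/270) = 1/10
check: Δy/Fy = (3617/2700) / (3617/270) = 1/10 ✓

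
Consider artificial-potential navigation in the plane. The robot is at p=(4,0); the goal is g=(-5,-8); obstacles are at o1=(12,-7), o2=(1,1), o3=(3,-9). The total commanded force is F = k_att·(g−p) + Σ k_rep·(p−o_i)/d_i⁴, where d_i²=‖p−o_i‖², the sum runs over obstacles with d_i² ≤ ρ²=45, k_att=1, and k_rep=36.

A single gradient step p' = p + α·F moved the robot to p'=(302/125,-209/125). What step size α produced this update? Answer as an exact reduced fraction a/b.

α = 1/5

F_att = 1·(g−p) = 1·(-9,-8) = (-9.0000,-8.0000)
o1: d²=113 > ρ²=45 → inactive
o2: d²=10 ≤ ρ²=45; F_rep = 36·(3,-1)/10² = (1.0800,-0.3600)
o3: d²=82 > ρ²=45 → inactive
F = F_att + ΣF_rep = (-7.9200,-8.3600)
Δp = p'−p = (-1.5840,-1.6720); α = Δx/Fx = (-198/125) / (-198/25) = 1/5
check: Δy/Fy = (-209/125) / (-209/25) = 1/5 ✓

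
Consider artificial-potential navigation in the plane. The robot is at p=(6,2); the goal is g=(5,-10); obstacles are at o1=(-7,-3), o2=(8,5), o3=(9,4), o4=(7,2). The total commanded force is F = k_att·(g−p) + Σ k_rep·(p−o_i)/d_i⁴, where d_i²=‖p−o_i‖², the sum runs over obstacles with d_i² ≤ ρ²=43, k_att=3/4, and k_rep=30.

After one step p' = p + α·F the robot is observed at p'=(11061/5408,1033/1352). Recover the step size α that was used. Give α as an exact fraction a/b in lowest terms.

α = 1/8

F_att = 3/4·(g−p) = 3/4·(-1,-12) = (-0.7500,-9.0000)
o1: d²=194 > ρ²=43 → inactive
o2: d²=13 ≤ ρ²=43; F_rep = 30·(-2,-3)/13² = (-0.3550,-0.5325)
o3: d²=13 ≤ ρ²=43; F_rep = 30·(-3,-2)/13² = (-0.5325,-0.3550)
o4: d²=1 ≤ ρ²=43; F_rep = 30·(-1,0)/1² = (-30.0000,0.0000)
F = F_att + ΣF_rep = (-31.6376,-9.8876)
Δp = p'−p = (-3.9547,-1.2359); α = Δx/Fx = (-21387/5408) / (-21387/676) = 1/8
check: Δy/Fy = (-1671/1352) / (-1671/169) = 1/8 ✓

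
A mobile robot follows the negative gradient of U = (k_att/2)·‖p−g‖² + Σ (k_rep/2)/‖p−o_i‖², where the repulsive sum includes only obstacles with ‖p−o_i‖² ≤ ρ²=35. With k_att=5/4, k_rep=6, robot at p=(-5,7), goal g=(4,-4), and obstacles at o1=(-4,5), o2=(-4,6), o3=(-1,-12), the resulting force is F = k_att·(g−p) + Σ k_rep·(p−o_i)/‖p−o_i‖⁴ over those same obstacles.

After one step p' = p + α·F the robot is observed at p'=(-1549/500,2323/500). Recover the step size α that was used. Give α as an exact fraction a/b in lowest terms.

α = 1/5

F_att = 5/4·(g−p) = 5/4·(9,-11) = (11.2500,-13.7500)
o1: d²=5 ≤ ρ²=35; F_rep = 6·(-1,2)/5² = (-0.2400,0.4800)
o2: d²=2 ≤ ρ²=35; F_rep = 6·(-1,1)/2² = (-1.5000,1.5000)
o3: d²=377 > ρ²=35 → inactive
F = F_att + ΣF_rep = (9.5100,-11.7700)
Δp = p'−p = (1.9020,-2.3540); α = Δx/Fx = (951/500) / (951/100) = 1/5
check: Δy/Fy = (-1177/500) / (-1177/100) = 1/5 ✓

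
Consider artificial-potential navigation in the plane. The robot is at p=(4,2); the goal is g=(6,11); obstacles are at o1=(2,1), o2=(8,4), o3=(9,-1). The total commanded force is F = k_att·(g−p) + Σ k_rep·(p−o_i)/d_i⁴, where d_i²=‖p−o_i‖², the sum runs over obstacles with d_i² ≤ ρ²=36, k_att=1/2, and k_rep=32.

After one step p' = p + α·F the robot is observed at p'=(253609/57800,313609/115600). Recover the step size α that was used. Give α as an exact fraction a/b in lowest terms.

F_att = 1/2·(g−p) = 1/2·(2,9) = (1.0000,4.5000)
o1: d²=5 ≤ ρ²=36; F_rep = 32·(2,1)/5² = (2.5600,1.2800)
o2: d²=20 ≤ ρ²=36; F_rep = 32·(-4,-2)/20² = (-0.3200,-0.1600)
o3: d²=34 ≤ ρ²=36; F_rep = 32·(-5,3)/34² = (-0.1384,0.0830)
F = F_att + ΣF_rep = (3.1016,5.7030)
Δp = p'−p = (0.3877,0.7129); α = Δx/Fx = (22409/57800) / (22409/7225) = 1/8
check: Δy/Fy = (82409/115600) / (82409/14450) = 1/8 ✓

α = 1/8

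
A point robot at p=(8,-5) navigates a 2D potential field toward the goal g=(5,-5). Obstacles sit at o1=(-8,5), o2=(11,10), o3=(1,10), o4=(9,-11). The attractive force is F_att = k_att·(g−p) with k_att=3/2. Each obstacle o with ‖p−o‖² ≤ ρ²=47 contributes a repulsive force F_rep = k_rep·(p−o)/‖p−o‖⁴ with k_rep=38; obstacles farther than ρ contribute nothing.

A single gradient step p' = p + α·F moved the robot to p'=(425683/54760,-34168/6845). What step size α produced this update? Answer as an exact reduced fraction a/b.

F_att = 3/2·(g−p) = 3/2·(-3,0) = (-4.5000,0.0000)
o1: d²=356 > ρ²=47 → inactive
o2: d²=234 > ρ²=47 → inactive
o3: d²=274 > ρ²=47 → inactive
o4: d²=37 ≤ ρ²=47; F_rep = 38·(-1,6)/37² = (-0.0278,0.1665)
F = F_att + ΣF_rep = (-4.5278,0.1665)
Δp = p'−p = (-0.2264,0.0083); α = Δx/Fx = (-12397/54760) / (-12397/2738) = 1/20
check: Δy/Fy = (57/6845) / (228/1369) = 1/20 ✓

α = 1/20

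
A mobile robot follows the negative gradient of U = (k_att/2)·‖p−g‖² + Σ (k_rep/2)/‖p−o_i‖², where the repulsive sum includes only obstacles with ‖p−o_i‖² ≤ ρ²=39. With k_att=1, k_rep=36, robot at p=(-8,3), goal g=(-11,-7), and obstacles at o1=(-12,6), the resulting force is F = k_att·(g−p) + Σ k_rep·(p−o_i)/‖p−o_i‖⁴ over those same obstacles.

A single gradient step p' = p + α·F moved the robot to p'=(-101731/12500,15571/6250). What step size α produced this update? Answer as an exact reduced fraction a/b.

α = 1/20

F_att = 1·(g−p) = 1·(-3,-10) = (-3.0000,-10.0000)
o1: d²=25 ≤ ρ²=39; F_rep = 36·(4,-3)/25² = (0.2304,-0.1728)
F = F_att + ΣF_rep = (-2.7696,-10.1728)
Δp = p'−p = (-0.1385,-0.5086); α = Δx/Fx = (-1731/12500) / (-1731/625) = 1/20
check: Δy/Fy = (-3179/6250) / (-6358/625) = 1/20 ✓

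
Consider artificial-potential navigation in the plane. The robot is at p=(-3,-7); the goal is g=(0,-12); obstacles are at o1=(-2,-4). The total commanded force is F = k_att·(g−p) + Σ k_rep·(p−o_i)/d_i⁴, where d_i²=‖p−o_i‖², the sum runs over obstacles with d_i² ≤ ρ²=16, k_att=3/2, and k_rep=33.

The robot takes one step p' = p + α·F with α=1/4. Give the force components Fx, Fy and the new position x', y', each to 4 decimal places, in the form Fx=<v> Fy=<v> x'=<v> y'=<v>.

Fx=4.1700 Fy=-8.4900 x'=-1.9575 y'=-9.1225

F_att = 3/2·(g−p) = 3/2·(3,-5) = (4.5000,-7.5000)
o1: d²=10 ≤ ρ²=16; F_rep = 33·(-1,-3)/10² = (-0.3300,-0.9900)
F = F_att + ΣF_rep = (4.1700,-8.4900)
p' = p + 1/4·F = (-1.9575,-9.1225)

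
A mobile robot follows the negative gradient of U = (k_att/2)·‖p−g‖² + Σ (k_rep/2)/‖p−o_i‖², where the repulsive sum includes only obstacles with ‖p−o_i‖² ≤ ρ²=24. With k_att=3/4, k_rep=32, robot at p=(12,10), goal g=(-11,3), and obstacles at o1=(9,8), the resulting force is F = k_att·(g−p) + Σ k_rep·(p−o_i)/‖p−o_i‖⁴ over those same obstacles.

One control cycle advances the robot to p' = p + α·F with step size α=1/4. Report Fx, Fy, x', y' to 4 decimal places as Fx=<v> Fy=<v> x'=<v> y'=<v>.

F_att = 3/4·(g−p) = 3/4·(-23,-7) = (-17.2500,-5.2500)
o1: d²=13 ≤ ρ²=24; F_rep = 32·(3,2)/13² = (0.5680,0.3787)
F = F_att + ΣF_rep = (-16.6820,-4.8713)
p' = p + 1/4·F = (7.8295,8.7822)

Fx=-16.6820 Fy=-4.8713 x'=7.8295 y'=8.7822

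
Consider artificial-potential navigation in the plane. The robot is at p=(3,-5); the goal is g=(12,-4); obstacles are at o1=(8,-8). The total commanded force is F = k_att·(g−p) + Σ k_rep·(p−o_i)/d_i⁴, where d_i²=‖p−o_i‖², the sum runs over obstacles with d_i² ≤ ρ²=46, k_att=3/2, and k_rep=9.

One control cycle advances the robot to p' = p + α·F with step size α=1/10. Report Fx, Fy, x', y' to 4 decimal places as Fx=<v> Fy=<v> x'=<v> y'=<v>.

F_att = 3/2·(g−p) = 3/2·(9,1) = (13.5000,1.5000)
o1: d²=34 ≤ ρ²=46; F_rep = 9·(-5,3)/34² = (-0.0389,0.0234)
F = F_att + ΣF_rep = (13.4611,1.5234)
p' = p + 1/10·F = (4.3461,-4.8477)

Fx=13.4611 Fy=1.5234 x'=4.3461 y'=-4.8477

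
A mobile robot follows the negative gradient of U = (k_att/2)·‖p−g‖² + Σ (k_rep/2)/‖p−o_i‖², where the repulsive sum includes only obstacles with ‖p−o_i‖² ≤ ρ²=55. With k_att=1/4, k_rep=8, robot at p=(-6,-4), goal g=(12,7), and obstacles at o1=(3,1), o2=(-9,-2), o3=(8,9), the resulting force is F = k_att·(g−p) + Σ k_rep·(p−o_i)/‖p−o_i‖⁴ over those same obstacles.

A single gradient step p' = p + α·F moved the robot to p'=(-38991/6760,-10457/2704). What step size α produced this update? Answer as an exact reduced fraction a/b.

α = 1/20

F_att = 1/4·(g−p) = 1/4·(18,11) = (4.5000,2.7500)
o1: d²=106 > ρ²=55 → inactive
o2: d²=13 ≤ ρ²=55; F_rep = 8·(3,-2)/13² = (0.1420,-0.0947)
o3: d²=365 > ρ²=55 → inactive
F = F_att + ΣF_rep = (4.6420,2.6553)
Δp = p'−p = (0.2321,0.1328); α = Δx/Fx = (1569/6760) / (1569/338) = 1/20
check: Δy/Fy = (359/2704) / (1795/676) = 1/20 ✓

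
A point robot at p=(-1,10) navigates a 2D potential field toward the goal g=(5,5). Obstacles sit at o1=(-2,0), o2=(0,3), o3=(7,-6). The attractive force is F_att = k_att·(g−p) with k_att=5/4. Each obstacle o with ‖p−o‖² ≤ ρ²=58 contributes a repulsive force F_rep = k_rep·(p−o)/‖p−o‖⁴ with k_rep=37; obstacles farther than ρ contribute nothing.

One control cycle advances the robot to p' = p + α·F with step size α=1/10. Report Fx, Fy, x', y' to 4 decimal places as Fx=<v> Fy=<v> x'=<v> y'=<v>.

Fx=7.4852 Fy=-6.1464 x'=-0.2515 y'=9.3854

F_att = 5/4·(g−p) = 5/4·(6,-5) = (7.5000,-6.2500)
o1: d²=101 > ρ²=58 → inactive
o2: d²=50 ≤ ρ²=58; F_rep = 37·(-1,7)/50² = (-0.0148,0.1036)
o3: d²=320 > ρ²=58 → inactive
F = F_att + ΣF_rep = (7.4852,-6.1464)
p' = p + 1/10·F = (-0.2515,9.3854)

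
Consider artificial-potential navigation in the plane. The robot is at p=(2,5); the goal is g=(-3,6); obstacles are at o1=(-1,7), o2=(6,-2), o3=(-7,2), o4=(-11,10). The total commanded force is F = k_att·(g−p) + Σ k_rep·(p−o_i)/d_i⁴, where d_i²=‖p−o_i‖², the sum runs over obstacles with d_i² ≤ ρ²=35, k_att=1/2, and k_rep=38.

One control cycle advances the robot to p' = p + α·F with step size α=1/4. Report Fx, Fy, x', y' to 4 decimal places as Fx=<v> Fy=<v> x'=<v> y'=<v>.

F_att = 1/2·(g−p) = 1/2·(-5,1) = (-2.5000,0.5000)
o1: d²=13 ≤ ρ²=35; F_rep = 38·(3,-2)/13² = (0.6746,-0.4497)
o2: d²=65 > ρ²=35 → inactive
o3: d²=90 > ρ²=35 → inactive
o4: d²=194 > ρ²=35 → inactive
F = F_att + ΣF_rep = (-1.8254,0.0503)
p' = p + 1/4·F = (1.5436,5.0126)

Fx=-1.8254 Fy=0.0503 x'=1.5436 y'=5.0126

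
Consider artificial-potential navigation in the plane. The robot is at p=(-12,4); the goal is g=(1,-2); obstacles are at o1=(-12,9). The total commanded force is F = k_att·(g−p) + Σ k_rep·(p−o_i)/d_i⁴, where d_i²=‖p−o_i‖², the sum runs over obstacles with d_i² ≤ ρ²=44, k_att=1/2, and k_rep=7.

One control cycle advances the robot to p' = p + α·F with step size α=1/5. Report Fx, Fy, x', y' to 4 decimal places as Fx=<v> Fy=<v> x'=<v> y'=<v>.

F_att = 1/2·(g−p) = 1/2·(13,-6) = (6.5000,-3.0000)
o1: d²=25 ≤ ρ²=44; F_rep = 7·(0,-5)/25² = (0.0000,-0.0560)
F = F_att + ΣF_rep = (6.5000,-3.0560)
p' = p + 1/5·F = (-10.7000,3.3888)

Fx=6.5000 Fy=-3.0560 x'=-10.7000 y'=3.3888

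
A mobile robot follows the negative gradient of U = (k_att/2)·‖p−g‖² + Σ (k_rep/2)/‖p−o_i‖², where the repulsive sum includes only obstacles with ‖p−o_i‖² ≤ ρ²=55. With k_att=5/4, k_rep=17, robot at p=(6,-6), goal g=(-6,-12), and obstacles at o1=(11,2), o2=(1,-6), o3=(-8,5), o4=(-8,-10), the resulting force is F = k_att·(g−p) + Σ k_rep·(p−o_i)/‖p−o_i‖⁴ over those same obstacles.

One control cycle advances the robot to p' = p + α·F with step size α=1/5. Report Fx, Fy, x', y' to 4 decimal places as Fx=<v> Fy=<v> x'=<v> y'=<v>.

F_att = 5/4·(g−p) = 5/4·(-12,-6) = (-15.0000,-7.5000)
o1: d²=89 > ρ²=55 → inactive
o2: d²=25 ≤ ρ²=55; F_rep = 17·(5,0)/25² = (0.1360,0.0000)
o3: d²=317 > ρ²=55 → inactive
o4: d²=212 > ρ²=55 → inactive
F = F_att + ΣF_rep = (-14.8640,-7.5000)
p' = p + 1/5·F = (3.0272,-7.5000)

Fx=-14.8640 Fy=-7.5000 x'=3.0272 y'=-7.5000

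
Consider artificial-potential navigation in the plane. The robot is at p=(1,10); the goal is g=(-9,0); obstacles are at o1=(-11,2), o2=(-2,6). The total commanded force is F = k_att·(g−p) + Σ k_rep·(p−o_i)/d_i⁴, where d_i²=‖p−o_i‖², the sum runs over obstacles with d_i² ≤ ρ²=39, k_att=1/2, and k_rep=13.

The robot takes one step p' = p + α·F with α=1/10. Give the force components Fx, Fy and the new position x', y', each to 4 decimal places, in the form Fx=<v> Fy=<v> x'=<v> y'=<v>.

F_att = 1/2·(g−p) = 1/2·(-10,-10) = (-5.0000,-5.0000)
o1: d²=208 > ρ²=39 → inactive
o2: d²=25 ≤ ρ²=39; F_rep = 13·(3,4)/25² = (0.0624,0.0832)
F = F_att + ΣF_rep = (-4.9376,-4.9168)
p' = p + 1/10·F = (0.5062,9.5083)

Fx=-4.9376 Fy=-4.9168 x'=0.5062 y'=9.5083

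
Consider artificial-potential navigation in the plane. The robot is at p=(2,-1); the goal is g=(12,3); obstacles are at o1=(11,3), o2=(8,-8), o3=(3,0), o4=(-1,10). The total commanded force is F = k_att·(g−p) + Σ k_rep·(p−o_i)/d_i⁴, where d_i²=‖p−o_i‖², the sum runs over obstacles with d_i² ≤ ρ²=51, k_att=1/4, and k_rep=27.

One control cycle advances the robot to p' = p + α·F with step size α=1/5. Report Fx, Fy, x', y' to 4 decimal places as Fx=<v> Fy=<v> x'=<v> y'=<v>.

F_att = 1/4·(g−p) = 1/4·(10,4) = (2.5000,1.0000)
o1: d²=97 > ρ²=51 → inactive
o2: d²=85 > ρ²=51 → inactive
o3: d²=2 ≤ ρ²=51; F_rep = 27·(-1,-1)/2² = (-6.7500,-6.7500)
o4: d²=130 > ρ²=51 → inactive
F = F_att + ΣF_rep = (-4.2500,-5.7500)
p' = p + 1/5·F = (1.1500,-2.1500)

Fx=-4.2500 Fy=-5.7500 x'=1.1500 y'=-2.1500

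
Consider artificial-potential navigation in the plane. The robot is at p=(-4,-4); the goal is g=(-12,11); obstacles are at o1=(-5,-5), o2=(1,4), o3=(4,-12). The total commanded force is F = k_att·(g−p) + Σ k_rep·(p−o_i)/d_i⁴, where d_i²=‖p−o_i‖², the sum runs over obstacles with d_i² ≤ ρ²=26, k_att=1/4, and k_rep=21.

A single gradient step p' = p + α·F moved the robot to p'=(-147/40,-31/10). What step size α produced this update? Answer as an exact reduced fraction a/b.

F_att = 1/4·(g−p) = 1/4·(-8,15) = (-2.0000,3.7500)
o1: d²=2 ≤ ρ²=26; F_rep = 21·(1,1)/2² = (5.2500,5.2500)
o2: d²=89 > ρ²=26 → inactive
o3: d²=128 > ρ²=26 → inactive
F = F_att + ΣF_rep = (3.2500,9.0000)
Δp = p'−p = (0.3250,0.9000); α = Δx/Fx = (13/40) / (13/4) = 1/10
check: Δy/Fy = (9/10) / (9) = 1/10 ✓

α = 1/10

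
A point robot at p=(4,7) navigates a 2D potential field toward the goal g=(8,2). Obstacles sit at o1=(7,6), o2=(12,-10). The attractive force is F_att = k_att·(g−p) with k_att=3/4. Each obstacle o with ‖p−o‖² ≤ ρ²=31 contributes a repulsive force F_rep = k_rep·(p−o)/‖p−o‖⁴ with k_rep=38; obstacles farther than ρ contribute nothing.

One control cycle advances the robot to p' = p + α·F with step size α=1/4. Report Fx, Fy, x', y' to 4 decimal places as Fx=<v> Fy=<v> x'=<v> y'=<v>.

Fx=1.8600 Fy=-3.3700 x'=4.4650 y'=6.1575

F_att = 3/4·(g−p) = 3/4·(4,-5) = (3.0000,-3.7500)
o1: d²=10 ≤ ρ²=31; F_rep = 38·(-3,1)/10² = (-1.1400,0.3800)
o2: d²=353 > ρ²=31 → inactive
F = F_att + ΣF_rep = (1.8600,-3.3700)
p' = p + 1/4·F = (4.4650,6.1575)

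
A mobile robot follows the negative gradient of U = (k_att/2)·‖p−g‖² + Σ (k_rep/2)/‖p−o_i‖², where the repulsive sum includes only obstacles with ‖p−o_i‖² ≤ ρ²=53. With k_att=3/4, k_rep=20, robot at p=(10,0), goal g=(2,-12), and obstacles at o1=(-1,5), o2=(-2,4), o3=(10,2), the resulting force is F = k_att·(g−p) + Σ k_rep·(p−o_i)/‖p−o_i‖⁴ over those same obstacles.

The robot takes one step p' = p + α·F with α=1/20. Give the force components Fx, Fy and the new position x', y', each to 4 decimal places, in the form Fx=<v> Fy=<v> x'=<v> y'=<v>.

Fx=-6.0000 Fy=-11.5000 x'=9.7000 y'=-0.5750

F_att = 3/4·(g−p) = 3/4·(-8,-12) = (-6.0000,-9.0000)
o1: d²=146 > ρ²=53 → inactive
o2: d²=160 > ρ²=53 → inactive
o3: d²=4 ≤ ρ²=53; F_rep = 20·(0,-2)/4² = (0.0000,-2.5000)
F = F_att + ΣF_rep = (-6.0000,-11.5000)
p' = p + 1/20·F = (9.7000,-0.5750)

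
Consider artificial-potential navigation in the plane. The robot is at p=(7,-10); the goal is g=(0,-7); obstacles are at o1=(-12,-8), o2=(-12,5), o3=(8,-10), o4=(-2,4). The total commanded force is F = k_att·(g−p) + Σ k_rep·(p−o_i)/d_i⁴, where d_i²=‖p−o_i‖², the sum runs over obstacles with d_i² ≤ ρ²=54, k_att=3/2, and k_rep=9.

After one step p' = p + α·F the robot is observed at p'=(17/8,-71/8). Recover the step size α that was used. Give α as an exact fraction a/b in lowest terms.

F_att = 3/2·(g−p) = 3/2·(-7,3) = (-10.5000,4.5000)
o1: d²=365 > ρ²=54 → inactive
o2: d²=586 > ρ²=54 → inactive
o3: d²=1 ≤ ρ²=54; F_rep = 9·(-1,0)/1² = (-9.0000,0.0000)
o4: d²=277 > ρ²=54 → inactive
F = F_att + ΣF_rep = (-19.5000,4.5000)
Δp = p'−p = (-4.8750,1.1250); α = Δx/Fx = (-39/8) / (-39/2) = 1/4
check: Δy/Fy = (9/8) / (9/2) = 1/4 ✓

α = 1/4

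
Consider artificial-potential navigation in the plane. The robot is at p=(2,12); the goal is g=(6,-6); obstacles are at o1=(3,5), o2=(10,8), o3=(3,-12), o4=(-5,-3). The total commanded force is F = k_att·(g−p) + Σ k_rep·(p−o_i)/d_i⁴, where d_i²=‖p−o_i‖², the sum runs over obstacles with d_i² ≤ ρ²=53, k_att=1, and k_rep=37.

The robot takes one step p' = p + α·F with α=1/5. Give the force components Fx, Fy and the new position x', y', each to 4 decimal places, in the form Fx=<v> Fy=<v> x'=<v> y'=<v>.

F_att = 1·(g−p) = 1·(4,-18) = (4.0000,-18.0000)
o1: d²=50 ≤ ρ²=53; F_rep = 37·(-1,7)/50² = (-0.0148,0.1036)
o2: d²=80 > ρ²=53 → inactive
o3: d²=577 > ρ²=53 → inactive
o4: d²=274 > ρ²=53 → inactive
F = F_att + ΣF_rep = (3.9852,-17.8964)
p' = p + 1/5·F = (2.7970,8.4207)

Fx=3.9852 Fy=-17.8964 x'=2.7970 y'=8.4207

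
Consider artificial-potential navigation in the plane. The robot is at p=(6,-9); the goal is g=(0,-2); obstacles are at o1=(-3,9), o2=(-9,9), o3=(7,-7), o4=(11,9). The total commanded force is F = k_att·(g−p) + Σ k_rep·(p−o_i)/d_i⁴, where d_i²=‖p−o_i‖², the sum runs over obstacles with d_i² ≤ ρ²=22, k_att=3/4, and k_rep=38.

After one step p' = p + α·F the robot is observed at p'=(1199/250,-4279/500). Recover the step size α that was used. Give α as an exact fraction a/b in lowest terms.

F_att = 3/4·(g−p) = 3/4·(-6,7) = (-4.5000,5.2500)
o1: d²=405 > ρ²=22 → inactive
o2: d²=549 > ρ²=22 → inactive
o3: d²=5 ≤ ρ²=22; F_rep = 38·(-1,-2)/5² = (-1.5200,-3.0400)
o4: d²=349 > ρ²=22 → inactive
F = F_att + ΣF_rep = (-6.0200,2.2100)
Δp = p'−p = (-1.2040,0.4420); α = Δx/Fx = (-301/250) / (-301/50) = 1/5
check: Δy/Fy = (221/500) / (221/100) = 1/5 ✓

α = 1/5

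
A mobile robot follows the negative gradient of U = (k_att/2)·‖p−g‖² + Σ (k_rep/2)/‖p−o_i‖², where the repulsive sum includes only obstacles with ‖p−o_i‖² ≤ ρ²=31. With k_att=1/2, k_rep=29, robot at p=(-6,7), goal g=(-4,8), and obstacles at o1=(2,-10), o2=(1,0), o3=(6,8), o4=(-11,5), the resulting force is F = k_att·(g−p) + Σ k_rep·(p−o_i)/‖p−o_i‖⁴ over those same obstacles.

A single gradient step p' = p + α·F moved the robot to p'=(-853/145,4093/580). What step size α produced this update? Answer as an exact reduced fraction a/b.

F_att = 1/2·(g−p) = 1/2·(2,1) = (1.0000,0.5000)
o1: d²=353 > ρ²=31 → inactive
o2: d²=98 > ρ²=31 → inactive
o3: d²=145 > ρ²=31 → inactive
o4: d²=29 ≤ ρ²=31; F_rep = 29·(5,2)/29² = (0.1724,0.0690)
F = F_att + ΣF_rep = (1.1724,0.5690)
Δp = p'−p = (0.1172,0.0569); α = Δx/Fx = (17/145) / (34/29) = 1/10
check: Δy/Fy = (33/580) / (33/58) = 1/10 ✓

α = 1/10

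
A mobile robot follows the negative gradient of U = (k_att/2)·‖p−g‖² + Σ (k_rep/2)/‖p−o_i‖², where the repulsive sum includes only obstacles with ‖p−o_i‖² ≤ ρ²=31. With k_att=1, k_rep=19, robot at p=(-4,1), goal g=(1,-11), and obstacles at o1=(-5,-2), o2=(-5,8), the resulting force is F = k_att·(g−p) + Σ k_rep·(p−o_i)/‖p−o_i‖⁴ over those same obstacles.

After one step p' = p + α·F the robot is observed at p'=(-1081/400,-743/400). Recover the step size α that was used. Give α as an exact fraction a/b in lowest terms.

α = 1/4

F_att = 1·(g−p) = 1·(5,-12) = (5.0000,-12.0000)
o1: d²=10 ≤ ρ²=31; F_rep = 19·(1,3)/10² = (0.1900,0.5700)
o2: d²=50 > ρ²=31 → inactive
F = F_att + ΣF_rep = (5.1900,-11.4300)
Δp = p'−p = (1.2975,-2.8575); α = Δx/Fx = (519/400) / (519/100) = 1/4
check: Δy/Fy = (-1143/400) / (-1143/100) = 1/4 ✓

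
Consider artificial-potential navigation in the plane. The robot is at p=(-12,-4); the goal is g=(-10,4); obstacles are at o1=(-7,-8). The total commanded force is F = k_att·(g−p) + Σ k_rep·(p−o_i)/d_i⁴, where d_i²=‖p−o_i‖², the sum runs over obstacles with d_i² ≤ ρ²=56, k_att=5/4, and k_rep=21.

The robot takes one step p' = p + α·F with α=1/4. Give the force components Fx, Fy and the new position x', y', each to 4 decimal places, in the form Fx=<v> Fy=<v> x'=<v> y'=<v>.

F_att = 5/4·(g−p) = 5/4·(2,8) = (2.5000,10.0000)
o1: d²=41 ≤ ρ²=56; F_rep = 21·(-5,4)/41² = (-0.0625,0.0500)
F = F_att + ΣF_rep = (2.4375,10.0500)
p' = p + 1/4·F = (-11.3906,-1.4875)

Fx=2.4375 Fy=10.0500 x'=-11.3906 y'=-1.4875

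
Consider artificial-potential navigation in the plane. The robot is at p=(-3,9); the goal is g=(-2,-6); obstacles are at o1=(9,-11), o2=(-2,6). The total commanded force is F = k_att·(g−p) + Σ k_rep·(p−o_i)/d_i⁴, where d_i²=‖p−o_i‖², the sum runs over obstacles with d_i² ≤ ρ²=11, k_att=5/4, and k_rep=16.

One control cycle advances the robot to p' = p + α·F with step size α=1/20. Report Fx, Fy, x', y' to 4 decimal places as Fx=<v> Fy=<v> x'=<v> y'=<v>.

Fx=1.0900 Fy=-18.2700 x'=-2.9455 y'=8.0865

F_att = 5/4·(g−p) = 5/4·(1,-15) = (1.2500,-18.7500)
o1: d²=544 > ρ²=11 → inactive
o2: d²=10 ≤ ρ²=11; F_rep = 16·(-1,3)/10² = (-0.1600,0.4800)
F = F_att + ΣF_rep = (1.0900,-18.2700)
p' = p + 1/20·F = (-2.9455,8.0865)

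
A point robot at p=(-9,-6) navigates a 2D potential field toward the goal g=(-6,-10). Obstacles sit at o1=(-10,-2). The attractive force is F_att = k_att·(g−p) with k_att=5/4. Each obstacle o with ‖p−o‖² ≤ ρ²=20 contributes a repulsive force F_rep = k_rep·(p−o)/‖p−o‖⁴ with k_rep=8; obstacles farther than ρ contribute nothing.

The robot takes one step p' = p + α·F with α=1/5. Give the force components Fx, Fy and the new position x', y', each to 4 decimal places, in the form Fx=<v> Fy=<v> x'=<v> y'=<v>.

F_att = 5/4·(g−p) = 5/4·(3,-4) = (3.7500,-5.0000)
o1: d²=17 ≤ ρ²=20; F_rep = 8·(1,-4)/17² = (0.0277,-0.1107)
F = F_att + ΣF_rep = (3.7777,-5.1107)
p' = p + 1/5·F = (-8.2445,-7.0221)

Fx=3.7777 Fy=-5.1107 x'=-8.2445 y'=-7.0221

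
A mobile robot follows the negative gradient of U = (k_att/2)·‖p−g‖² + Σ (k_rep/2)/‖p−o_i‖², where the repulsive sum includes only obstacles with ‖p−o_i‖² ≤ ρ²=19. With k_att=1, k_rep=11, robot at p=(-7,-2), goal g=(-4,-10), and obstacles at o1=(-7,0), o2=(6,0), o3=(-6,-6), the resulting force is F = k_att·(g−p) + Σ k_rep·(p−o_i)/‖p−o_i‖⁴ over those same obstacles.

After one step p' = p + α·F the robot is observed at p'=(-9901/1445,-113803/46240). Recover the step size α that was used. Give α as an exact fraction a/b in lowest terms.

F_att = 1·(g−p) = 1·(3,-8) = (3.0000,-8.0000)
o1: d²=4 ≤ ρ²=19; F_rep = 11·(0,-2)/4² = (0.0000,-1.3750)
o2: d²=173 > ρ²=19 → inactive
o3: d²=17 ≤ ρ²=19; F_rep = 11·(-1,4)/17² = (-0.0381,0.1522)
F = F_att + ΣF_rep = (2.9619,-9.2228)
Δp = p'−p = (0.1481,-0.4611); α = Δx/Fx = (214/1445) / (856/289) = 1/20
check: Δy/Fy = (-21323/46240) / (-21323/2312) = 1/20 ✓

α = 1/20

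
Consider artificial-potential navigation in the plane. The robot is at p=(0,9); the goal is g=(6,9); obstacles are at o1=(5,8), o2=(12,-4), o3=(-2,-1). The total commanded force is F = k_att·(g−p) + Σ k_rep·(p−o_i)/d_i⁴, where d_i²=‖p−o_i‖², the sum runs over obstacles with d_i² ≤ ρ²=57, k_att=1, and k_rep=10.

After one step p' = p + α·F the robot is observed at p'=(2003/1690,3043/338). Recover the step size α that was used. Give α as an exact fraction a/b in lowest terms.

F_att = 1·(g−p) = 1·(6,0) = (6.0000,0.0000)
o1: d²=26 ≤ ρ²=57; F_rep = 10·(-5,1)/26² = (-0.0740,0.0148)
o2: d²=313 > ρ²=57 → inactive
o3: d²=104 > ρ²=57 → inactive
F = F_att + ΣF_rep = (5.9260,0.0148)
Δp = p'−p = (1.1852,0.0030); α = Δx/Fx = (2003/1690) / (2003/338) = 1/5
check: Δy/Fy = (1/338) / (5/338) = 1/5 ✓

α = 1/5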